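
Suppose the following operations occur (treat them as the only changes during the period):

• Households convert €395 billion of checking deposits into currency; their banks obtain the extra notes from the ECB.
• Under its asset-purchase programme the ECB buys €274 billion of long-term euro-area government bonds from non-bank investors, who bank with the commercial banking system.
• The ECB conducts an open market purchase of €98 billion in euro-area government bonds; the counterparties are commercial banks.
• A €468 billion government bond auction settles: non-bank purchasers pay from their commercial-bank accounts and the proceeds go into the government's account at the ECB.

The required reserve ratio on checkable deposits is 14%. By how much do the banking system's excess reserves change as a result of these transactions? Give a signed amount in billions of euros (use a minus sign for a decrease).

Currency withdrawal €395 billion: reserves −€395B, deposits −€395B.
Asset purchase (from non-banks) €274 billion: reserves +€274B, deposits +€274B.
OMO purchase (from banks) €98 billion: reserves +€98B, deposits 0.
Government account inflow €468 billion: reserves −€468B, deposits −€468B.
Totals: Δreserves = −€491B, Δdeposits = −€589B.
Δrequired reserves = 14% × −€589B = −€82.46B.
Δexcess reserves = Δreserves − Δrequired = −€491B − (−€82.46B) = -€408.54 billion.

-€408.54 billion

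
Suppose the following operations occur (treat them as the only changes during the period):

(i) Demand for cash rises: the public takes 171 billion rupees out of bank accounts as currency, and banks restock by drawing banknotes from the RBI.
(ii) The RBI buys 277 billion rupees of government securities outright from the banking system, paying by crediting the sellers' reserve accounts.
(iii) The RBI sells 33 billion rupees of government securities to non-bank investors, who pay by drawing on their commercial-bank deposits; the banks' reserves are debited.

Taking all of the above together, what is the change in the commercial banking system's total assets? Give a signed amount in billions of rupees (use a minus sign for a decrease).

Currency withdrawal 171 billion rupees: bank balance sheets shrink → −171B.
OMO purchase (from banks) 277 billion rupees: just an asset swap on bank balance sheets → 0.
Asset sale (to non-banks) 33 billion rupees: bank balance sheets shrink → −33B.
Net: −171 + 0 − 33 = -204 billion.

-204 billion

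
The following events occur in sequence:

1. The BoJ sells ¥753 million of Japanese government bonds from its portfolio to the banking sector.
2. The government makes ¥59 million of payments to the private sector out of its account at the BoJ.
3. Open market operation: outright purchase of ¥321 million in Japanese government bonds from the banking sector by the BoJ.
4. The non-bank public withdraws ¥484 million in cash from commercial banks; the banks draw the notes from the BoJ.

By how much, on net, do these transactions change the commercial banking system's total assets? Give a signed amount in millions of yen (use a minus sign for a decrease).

-¥425 million

OMO sale (to banks) ¥753 million: just an asset swap on bank balance sheets → 0.
Government spending ¥59 million: bank balance sheets expand → +¥59M.
OMO purchase (from banks) ¥321 million: just an asset swap on bank balance sheets → 0.
Currency withdrawal ¥484 million: bank balance sheets shrink → −¥484M.
Net: 0 + 59 + 0 − 484 = -¥425 million.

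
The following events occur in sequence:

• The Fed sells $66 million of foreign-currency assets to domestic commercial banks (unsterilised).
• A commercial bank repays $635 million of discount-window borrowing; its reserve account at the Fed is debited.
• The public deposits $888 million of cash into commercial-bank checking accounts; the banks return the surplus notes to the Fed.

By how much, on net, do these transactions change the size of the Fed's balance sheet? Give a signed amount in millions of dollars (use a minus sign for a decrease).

FX sale $66 million: a Fed asset is shed → −$66M.
Discount-window repayment $635 million: a Fed asset is shed → −$635M.
Currency deposit $888 million: only the composition of liabilities changes → 0.
Net: −66 − 635 + 0 = -$701 million.

-$701 million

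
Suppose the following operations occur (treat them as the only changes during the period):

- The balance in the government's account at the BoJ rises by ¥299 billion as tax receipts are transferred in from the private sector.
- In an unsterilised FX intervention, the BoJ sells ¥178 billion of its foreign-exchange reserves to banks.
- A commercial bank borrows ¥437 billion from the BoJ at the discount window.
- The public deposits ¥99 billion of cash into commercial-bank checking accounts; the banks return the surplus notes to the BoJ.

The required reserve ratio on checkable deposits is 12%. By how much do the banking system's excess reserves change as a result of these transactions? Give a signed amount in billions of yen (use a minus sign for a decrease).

+¥83 billion

Government account inflow ¥299 billion: reserves −¥299B, deposits −¥299B.
FX sale ¥178 billion: reserves −¥178B, deposits 0.
Discount-window loan ¥437 billion: reserves +¥437B, deposits 0.
Currency deposit ¥99 billion: reserves +¥99B, deposits +¥99B.
Totals: Δreserves = +¥59B, Δdeposits = −¥200B.
Δrequired reserves = 12% × −¥200B = −¥24B.
Δexcess reserves = Δreserves − Δrequired = +¥59B − (−¥24B) = +¥83 billion.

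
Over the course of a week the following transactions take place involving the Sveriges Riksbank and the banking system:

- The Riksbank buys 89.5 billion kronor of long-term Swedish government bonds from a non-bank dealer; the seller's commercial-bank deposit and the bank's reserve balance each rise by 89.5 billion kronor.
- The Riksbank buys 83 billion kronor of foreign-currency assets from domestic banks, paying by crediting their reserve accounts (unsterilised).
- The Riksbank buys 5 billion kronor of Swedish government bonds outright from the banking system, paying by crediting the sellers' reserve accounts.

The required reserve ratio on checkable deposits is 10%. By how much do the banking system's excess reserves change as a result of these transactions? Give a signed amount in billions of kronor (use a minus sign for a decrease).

Asset purchase (from non-banks) 89.5 billion kronor: reserves +89.5B, deposits +89.5B.
FX purchase 83 billion kronor: reserves +83B, deposits 0.
OMO purchase (from banks) 5 billion kronor: reserves +5B, deposits 0.
Totals: Δreserves = +177.5B, Δdeposits = +89.5B.
Δrequired reserves = 10% × +89.5B = +8.95B.
Δexcess reserves = Δreserves − Δrequired = +177.5B − (+8.95B) = +168.55 billion.

+168.55 billion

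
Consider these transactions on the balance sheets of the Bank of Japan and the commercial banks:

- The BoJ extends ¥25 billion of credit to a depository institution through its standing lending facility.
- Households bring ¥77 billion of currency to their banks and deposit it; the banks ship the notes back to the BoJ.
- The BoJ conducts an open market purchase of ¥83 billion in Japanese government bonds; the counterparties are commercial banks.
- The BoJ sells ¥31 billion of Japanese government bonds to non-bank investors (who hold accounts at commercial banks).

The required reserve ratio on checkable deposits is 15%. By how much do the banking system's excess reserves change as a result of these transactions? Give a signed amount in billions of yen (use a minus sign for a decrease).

+¥147.1 billion

Discount-window loan ¥25 billion: reserves +¥25B, deposits 0.
Currency deposit ¥77 billion: reserves +¥77B, deposits +¥77B.
OMO purchase (from banks) ¥83 billion: reserves +¥83B, deposits 0.
Asset sale (to non-banks) ¥31 billion: reserves −¥31B, deposits −¥31B.
Totals: Δreserves = +¥154B, Δdeposits = +¥46B.
Δrequired reserves = 15% × +¥46B = +¥6.9B.
Δexcess reserves = Δreserves − Δrequired = +¥154B − (+¥6.9B) = +¥147.1 billion.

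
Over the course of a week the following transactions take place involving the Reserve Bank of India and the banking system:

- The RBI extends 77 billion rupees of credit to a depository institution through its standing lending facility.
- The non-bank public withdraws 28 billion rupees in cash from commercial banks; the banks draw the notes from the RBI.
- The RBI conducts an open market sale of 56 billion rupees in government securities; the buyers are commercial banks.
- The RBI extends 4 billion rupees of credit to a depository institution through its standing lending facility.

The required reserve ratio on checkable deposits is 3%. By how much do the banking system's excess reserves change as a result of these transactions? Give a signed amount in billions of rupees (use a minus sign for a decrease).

Discount-window loan 77 billion rupees: reserves +77B, deposits 0.
Currency withdrawal 28 billion rupees: reserves −28B, deposits −28B.
OMO sale (to banks) 56 billion rupees: reserves −56B, deposits 0.
Discount-window loan 4 billion rupees: reserves +4B, deposits 0.
Totals: Δreserves = −3B, Δdeposits = −28B.
Δrequired reserves = 3% × −28B = −0.84B.
Δexcess reserves = Δreserves − Δrequired = −3B − (−0.84B) = -2.16 billion.

-2.16 billion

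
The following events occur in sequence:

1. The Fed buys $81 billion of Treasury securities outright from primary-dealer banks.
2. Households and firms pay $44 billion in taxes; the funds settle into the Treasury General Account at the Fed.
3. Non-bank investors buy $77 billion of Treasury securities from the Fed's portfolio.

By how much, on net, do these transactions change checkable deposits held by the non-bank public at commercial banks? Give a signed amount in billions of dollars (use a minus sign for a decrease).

Fed balance sheet:
  Assets:      Securities +$4B
  Liabilities: Bank reserves −$40B, Government deposits +$44B
Commercial banking system:
  Assets:      Reserves at CB −$40B, Securities −$81B
  Liabilities: Checkable deposits −$121B
So the change in checkable deposits held by the non-bank public at commercial banks is -$121 billion.

-$121 billion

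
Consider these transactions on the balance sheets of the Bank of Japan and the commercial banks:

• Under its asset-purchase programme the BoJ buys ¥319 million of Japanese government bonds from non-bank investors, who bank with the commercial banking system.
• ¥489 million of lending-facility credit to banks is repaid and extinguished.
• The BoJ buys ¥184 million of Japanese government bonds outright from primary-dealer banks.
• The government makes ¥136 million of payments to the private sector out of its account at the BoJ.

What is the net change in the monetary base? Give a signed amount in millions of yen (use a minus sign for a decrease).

+¥150 million

BoJ balance sheet:
  Assets:      Securities +¥503M, Loans to banks −¥489M
  Liabilities: Bank reserves +¥150M, Government deposits −¥136M
Commercial banking system:
  Assets:      Reserves at CB +¥150M, Securities −¥184M
  Liabilities: Checkable deposits +¥455M, Borrowings from CB −¥489M
Monetary base = currency + reserves: 0 + (+¥150M) = +¥150 million.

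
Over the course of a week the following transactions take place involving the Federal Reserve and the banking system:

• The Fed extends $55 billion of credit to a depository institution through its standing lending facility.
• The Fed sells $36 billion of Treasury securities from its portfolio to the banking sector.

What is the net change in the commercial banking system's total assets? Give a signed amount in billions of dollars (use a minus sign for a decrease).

Discount-window loan $55 billion: bank balance sheets expand → +$55B.
OMO sale (to banks) $36 billion: just an asset swap on bank balance sheets → 0.
Net: 55 + 0 = +$55 billion.

+$55 billion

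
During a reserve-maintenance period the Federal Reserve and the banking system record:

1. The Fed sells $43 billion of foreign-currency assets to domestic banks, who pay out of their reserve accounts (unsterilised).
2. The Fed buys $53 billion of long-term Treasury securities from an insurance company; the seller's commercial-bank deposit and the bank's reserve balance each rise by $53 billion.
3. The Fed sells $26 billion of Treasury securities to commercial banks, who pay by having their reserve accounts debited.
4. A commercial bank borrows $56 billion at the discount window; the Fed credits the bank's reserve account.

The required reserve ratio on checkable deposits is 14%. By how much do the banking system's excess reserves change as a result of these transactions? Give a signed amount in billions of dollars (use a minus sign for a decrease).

FX sale $43 billion: reserves −$43B, deposits 0.
Asset purchase (from non-banks) $53 billion: reserves +$53B, deposits +$53B.
OMO sale (to banks) $26 billion: reserves −$26B, deposits 0.
Discount-window loan $56 billion: reserves +$56B, deposits 0.
Totals: Δreserves = +$40B, Δdeposits = +$53B.
Δrequired reserves = 14% × +$53B = +$7.42B.
Δexcess reserves = Δreserves − Δrequired = +$40B − (+$7.42B) = +$32.58 billion.

+$32.58 billion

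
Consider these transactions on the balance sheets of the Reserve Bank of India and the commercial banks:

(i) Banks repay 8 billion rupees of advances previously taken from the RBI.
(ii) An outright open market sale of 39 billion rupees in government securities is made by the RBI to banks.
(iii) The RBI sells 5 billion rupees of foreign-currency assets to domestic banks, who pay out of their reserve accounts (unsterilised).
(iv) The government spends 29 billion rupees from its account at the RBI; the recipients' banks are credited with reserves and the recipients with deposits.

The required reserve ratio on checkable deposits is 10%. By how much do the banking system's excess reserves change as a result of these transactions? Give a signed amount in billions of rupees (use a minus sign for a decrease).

Discount-window repayment 8 billion rupees: reserves −8B, deposits 0.
OMO sale (to banks) 39 billion rupees: reserves −39B, deposits 0.
FX sale 5 billion rupees: reserves −5B, deposits 0.
Government spending 29 billion rupees: reserves +29B, deposits +29B.
Totals: Δreserves = −23B, Δdeposits = +29B.
Δrequired reserves = 10% × +29B = +2.9B.
Δexcess reserves = Δreserves − Δrequired = −23B − (+2.9B) = -25.9 billion.

-25.9 billion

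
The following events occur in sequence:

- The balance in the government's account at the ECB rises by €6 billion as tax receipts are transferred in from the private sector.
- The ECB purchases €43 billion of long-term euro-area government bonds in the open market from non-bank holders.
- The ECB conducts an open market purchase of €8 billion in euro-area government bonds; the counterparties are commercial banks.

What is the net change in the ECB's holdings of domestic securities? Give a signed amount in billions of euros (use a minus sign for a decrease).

Government account inflow €6 billion: the ECB's securities portfolio is untouched → 0.
Asset purchase (from non-banks) €43 billion: securities added to the ECB's portfolio → +€43B.
OMO purchase (from banks) €8 billion: securities added to the ECB's portfolio → +€8B.
Net: 0 + 43 + 8 = +€51 billion.

+€51 billion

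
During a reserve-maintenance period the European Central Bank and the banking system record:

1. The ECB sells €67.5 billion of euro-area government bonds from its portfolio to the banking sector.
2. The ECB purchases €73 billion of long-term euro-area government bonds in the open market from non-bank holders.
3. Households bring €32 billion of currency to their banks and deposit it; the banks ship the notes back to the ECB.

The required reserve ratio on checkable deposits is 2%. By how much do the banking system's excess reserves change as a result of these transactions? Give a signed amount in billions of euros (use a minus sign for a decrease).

+€35.4 billion

OMO sale (to banks) €67.5 billion: reserves −€67.5B, deposits 0.
Asset purchase (from non-banks) €73 billion: reserves +€73B, deposits +€73B.
Currency deposit €32 billion: reserves +€32B, deposits +€32B.
Totals: Δreserves = +€37.5B, Δdeposits = +€105B.
Δrequired reserves = 2% × +€105B = +€2.1B.
Δexcess reserves = Δreserves − Δrequired = +€37.5B − (+€2.1B) = +€35.4 billion.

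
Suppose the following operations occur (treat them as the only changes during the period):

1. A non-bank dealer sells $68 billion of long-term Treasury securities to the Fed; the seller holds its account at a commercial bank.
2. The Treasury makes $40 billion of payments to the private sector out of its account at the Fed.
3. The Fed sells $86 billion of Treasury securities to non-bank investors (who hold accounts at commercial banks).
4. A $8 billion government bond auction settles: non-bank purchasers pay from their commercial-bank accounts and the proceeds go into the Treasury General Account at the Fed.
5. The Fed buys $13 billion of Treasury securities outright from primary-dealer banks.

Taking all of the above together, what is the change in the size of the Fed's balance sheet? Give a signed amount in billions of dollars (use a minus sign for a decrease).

Fed balance sheet:
  Assets:      Securities −$5B
  Liabilities: Bank reserves +$27B, Government deposits −$32B
Change in total Fed assets = -$5 billion.

-$5 billion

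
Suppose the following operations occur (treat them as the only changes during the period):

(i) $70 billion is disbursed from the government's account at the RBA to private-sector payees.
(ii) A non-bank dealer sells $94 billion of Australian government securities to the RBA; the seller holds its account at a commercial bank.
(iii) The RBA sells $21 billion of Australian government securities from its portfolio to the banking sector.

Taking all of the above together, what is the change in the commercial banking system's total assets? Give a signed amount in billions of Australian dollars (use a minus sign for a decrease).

+$164 billion

Government spending $70 billion: bank balance sheets expand → +$70B.
Asset purchase (from non-banks) $94 billion: bank balance sheets expand → +$94B.
OMO sale (to banks) $21 billion: just an asset swap on bank balance sheets → 0.
Net: 70 + 94 + 0 = +$164 billion.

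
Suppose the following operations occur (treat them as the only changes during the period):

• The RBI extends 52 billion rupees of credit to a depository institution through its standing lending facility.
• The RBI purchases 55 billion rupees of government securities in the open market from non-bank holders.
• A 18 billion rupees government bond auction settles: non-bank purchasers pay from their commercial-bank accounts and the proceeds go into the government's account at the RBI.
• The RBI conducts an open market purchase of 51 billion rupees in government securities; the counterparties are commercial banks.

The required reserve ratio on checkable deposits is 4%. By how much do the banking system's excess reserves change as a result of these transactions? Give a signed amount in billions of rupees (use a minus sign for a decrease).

Discount-window loan 52 billion rupees: reserves +52B, deposits 0.
Asset purchase (from non-banks) 55 billion rupees: reserves +55B, deposits +55B.
Government account inflow 18 billion rupees: reserves −18B, deposits −18B.
OMO purchase (from banks) 51 billion rupees: reserves +51B, deposits 0.
Totals: Δreserves = +140B, Δdeposits = +37B.
Δrequired reserves = 4% × +37B = +1.48B.
Δexcess reserves = Δreserves − Δrequired = +140B − (+1.48B) = +138.52 billion.

+138.52 billion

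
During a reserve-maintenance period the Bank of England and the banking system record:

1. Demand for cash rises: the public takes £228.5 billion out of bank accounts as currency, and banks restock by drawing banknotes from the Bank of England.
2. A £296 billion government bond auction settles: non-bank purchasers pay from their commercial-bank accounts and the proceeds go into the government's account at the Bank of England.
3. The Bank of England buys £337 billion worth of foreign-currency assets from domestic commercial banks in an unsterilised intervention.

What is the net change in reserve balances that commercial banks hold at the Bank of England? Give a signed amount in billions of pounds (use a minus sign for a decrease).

Bank of England balance sheet:
  Assets:      Foreign assets +£337B
  Liabilities: Bank reserves −£187.5B, Currency in circulation +£228.5B, Government deposits +£296B
So the change in reserve balances that commercial banks hold at the Bank of England is -£187.5 billion.

-£187.5 billion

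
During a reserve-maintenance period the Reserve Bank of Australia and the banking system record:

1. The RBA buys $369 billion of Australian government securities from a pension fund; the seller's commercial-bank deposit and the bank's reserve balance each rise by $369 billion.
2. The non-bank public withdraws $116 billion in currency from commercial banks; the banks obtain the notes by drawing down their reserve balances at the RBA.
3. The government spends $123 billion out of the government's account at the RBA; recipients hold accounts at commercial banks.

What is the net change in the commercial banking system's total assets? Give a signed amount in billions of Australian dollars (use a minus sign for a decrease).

+$376 billion

Asset purchase (from non-banks) $369 billion: bank balance sheets expand → +$369B.
Currency withdrawal $116 billion: bank balance sheets shrink → −$116B.
Government spending $123 billion: bank balance sheets expand → +$123B.
Net: 369 − 116 + 123 = +$376 billion.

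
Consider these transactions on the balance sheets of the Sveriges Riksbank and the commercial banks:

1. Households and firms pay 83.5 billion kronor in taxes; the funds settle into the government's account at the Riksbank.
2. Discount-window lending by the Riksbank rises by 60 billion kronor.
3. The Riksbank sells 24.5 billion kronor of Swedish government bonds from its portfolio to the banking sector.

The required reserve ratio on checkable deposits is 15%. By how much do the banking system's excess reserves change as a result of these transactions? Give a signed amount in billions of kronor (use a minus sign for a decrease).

-35.475 billion

Government account inflow 83.5 billion kronor: reserves −83.5B, deposits −83.5B.
Discount-window loan 60 billion kronor: reserves +60B, deposits 0.
OMO sale (to banks) 24.5 billion kronor: reserves −24.5B, deposits 0.
Totals: Δreserves = −48B, Δdeposits = −83.5B.
Δrequired reserves = 15% × −83.5B = −12.525B.
Δexcess reserves = Δreserves − Δrequired = −48B − (−12.525B) = -35.475 billion.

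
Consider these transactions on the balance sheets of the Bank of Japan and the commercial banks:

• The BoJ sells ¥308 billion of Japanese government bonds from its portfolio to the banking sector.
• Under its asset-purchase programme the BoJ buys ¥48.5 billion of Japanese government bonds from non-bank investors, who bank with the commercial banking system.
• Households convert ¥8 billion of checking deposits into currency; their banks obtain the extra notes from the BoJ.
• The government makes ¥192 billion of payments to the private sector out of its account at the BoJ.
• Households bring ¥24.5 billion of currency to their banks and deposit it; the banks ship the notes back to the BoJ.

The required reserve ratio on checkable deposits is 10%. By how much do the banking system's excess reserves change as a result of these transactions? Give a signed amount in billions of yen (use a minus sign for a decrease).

OMO sale (to banks) ¥308 billion: reserves −¥308B, deposits 0.
Asset purchase (from non-banks) ¥48.5 billion: reserves +¥48.5B, deposits +¥48.5B.
Currency withdrawal ¥8 billion: reserves −¥8B, deposits −¥8B.
Government spending ¥192 billion: reserves +¥192B, deposits +¥192B.
Currency deposit ¥24.5 billion: reserves +¥24.5B, deposits +¥24.5B.
Totals: Δreserves = −¥51B, Δdeposits = +¥257B.
Δrequired reserves = 10% × +¥257B = +¥25.7B.
Δexcess reserves = Δreserves − Δrequired = −¥51B − (+¥25.7B) = -¥76.7 billion.

-¥76.7 billion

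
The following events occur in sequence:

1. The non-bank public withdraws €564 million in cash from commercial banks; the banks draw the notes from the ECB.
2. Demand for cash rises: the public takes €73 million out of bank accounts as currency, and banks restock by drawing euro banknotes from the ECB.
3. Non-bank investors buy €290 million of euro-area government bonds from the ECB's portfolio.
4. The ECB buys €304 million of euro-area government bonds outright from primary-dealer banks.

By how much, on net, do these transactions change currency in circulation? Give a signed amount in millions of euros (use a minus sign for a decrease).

Currency withdrawal €564 million: notes leave the central bank → +€564M.
Currency withdrawal €73 million: notes leave the central bank → +€73M.
Asset sale (to non-banks) €290 million: no currency enters or leaves circulation → 0.
OMO purchase (from banks) €304 million: no currency enters or leaves circulation → 0.
Net: 564 + 73 + 0 + 0 = +€637 million.

+€637 million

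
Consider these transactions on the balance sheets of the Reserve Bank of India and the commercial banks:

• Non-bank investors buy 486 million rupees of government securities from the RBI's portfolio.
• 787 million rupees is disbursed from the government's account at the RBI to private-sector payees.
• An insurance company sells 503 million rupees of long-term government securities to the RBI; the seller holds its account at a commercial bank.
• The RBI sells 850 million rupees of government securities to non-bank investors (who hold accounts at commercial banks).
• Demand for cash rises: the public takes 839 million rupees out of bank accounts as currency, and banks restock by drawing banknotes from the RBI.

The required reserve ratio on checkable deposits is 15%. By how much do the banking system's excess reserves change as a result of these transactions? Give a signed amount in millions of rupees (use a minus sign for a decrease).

Asset sale (to non-banks) 486 million rupees: reserves −486M, deposits −486M.
Government spending 787 million rupees: reserves +787M, deposits +787M.
Asset purchase (from non-banks) 503 million rupees: reserves +503M, deposits +503M.
Asset sale (to non-banks) 850 million rupees: reserves −850M, deposits −850M.
Currency withdrawal 839 million rupees: reserves −839M, deposits −839M.
Totals: Δreserves = −885M, Δdeposits = −885M.
Δrequired reserves = 15% × −885M = −132.75M.
Δexcess reserves = Δreserves − Δrequired = −885M − (−132.75M) = -752.25 million.

-752.25 million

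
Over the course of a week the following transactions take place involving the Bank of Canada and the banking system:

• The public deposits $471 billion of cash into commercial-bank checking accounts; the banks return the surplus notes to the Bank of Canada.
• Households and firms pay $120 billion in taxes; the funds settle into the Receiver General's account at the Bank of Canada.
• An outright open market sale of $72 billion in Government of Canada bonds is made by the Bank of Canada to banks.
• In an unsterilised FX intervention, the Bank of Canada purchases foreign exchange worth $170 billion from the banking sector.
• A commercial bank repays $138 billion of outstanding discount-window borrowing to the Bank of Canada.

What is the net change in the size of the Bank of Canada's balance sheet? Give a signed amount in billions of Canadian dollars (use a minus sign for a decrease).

Currency deposit $471 billion: only the composition of liabilities changes → 0.
Government account inflow $120 billion: only the composition of liabilities changes → 0.
OMO sale (to banks) $72 billion: a Bank of Canada asset is shed → −$72B.
FX purchase $170 billion: a Bank of Canada asset is acquired → +$170B.
Discount-window repayment $138 billion: a Bank of Canada asset is shed → −$138B.
Net: 0 + 0 − 72 + 170 − 138 = -$40 billion.

-$40 billion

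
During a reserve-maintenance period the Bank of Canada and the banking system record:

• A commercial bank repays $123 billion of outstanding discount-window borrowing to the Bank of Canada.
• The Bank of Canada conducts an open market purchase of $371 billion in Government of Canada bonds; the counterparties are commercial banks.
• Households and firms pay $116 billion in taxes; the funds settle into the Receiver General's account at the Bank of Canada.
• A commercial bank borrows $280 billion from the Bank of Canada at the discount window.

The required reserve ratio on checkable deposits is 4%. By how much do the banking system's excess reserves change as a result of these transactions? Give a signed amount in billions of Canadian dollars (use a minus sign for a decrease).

+$416.64 billion

Discount-window repayment $123 billion: reserves −$123B, deposits 0.
OMO purchase (from banks) $371 billion: reserves +$371B, deposits 0.
Government account inflow $116 billion: reserves −$116B, deposits −$116B.
Discount-window loan $280 billion: reserves +$280B, deposits 0.
Totals: Δreserves = +$412B, Δdeposits = −$116B.
Δrequired reserves = 4% × −$116B = −$4.64B.
Δexcess reserves = Δreserves − Δrequired = +$412B − (−$4.64B) = +$416.64 billion.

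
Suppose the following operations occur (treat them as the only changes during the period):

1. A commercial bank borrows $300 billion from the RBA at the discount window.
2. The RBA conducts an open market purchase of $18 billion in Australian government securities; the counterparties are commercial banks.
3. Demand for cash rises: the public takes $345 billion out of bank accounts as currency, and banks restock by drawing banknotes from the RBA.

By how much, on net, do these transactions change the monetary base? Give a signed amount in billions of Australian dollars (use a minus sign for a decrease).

+$318 billion

Discount-window loan $300 billion: RBA balance sheet expands → +$300B.
OMO purchase (from banks) $18 billion: RBA balance sheet expands → +$18B.
Currency withdrawal $345 billion: just a shift between currency and reserves — both are base money → 0.
Net: 300 + 18 + 0 = +$318 billion.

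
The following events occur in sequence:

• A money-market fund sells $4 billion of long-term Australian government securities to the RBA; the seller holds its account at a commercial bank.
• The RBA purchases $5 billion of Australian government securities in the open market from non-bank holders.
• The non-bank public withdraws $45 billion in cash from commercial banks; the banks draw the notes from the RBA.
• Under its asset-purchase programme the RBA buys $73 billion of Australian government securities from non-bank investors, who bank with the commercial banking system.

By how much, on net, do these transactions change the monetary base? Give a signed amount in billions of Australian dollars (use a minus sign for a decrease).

+$82 billion

RBA balance sheet:
  Assets:      Securities +$82B
  Liabilities: Bank reserves +$37B, Currency in circulation +$45B
Commercial banking system:
  Assets:      Reserves at CB +$37B
  Liabilities: Checkable deposits +$37B
Monetary base = currency + reserves: +$45B + (+$37B) = +$82 billion.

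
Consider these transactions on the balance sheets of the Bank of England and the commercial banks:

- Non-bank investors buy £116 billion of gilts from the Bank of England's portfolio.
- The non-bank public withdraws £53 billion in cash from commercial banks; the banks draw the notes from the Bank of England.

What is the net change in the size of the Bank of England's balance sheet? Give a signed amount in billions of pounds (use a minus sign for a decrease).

-£116 billion

Bank of England balance sheet:
  Assets:      Securities −£116B
  Liabilities: Bank reserves −£169B, Currency in circulation +£53B
Commercial banking system:
  Assets:      Reserves at CB −£169B
  Liabilities: Checkable deposits −£169B
Change in total Bank of England assets = -£116 billion.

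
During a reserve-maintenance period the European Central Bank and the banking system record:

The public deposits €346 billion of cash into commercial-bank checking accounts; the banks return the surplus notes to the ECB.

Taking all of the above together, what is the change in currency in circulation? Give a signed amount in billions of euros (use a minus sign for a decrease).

ECB balance sheet:
  Assets:      no change
  Liabilities: Bank reserves +€346B, Currency in circulation −€346B
Commercial banking system:
  Assets:      Reserves at CB +€346B
  Liabilities: Checkable deposits +€346B
So the change in currency in circulation is -€346 billion.

-€346 billion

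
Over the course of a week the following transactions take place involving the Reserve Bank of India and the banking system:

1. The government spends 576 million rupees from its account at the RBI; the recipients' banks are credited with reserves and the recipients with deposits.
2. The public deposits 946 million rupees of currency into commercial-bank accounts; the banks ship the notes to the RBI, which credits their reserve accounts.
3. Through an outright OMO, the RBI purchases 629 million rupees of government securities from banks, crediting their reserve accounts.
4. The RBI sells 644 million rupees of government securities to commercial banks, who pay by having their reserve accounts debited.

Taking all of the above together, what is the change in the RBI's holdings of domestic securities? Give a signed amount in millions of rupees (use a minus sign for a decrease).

RBI balance sheet:
  Assets:      Securities −15M
  Liabilities: Bank reserves +1507M, Currency in circulation −946M, Government deposits −576M
So the change in the RBI's holdings of domestic securities is -15 million.

-15 million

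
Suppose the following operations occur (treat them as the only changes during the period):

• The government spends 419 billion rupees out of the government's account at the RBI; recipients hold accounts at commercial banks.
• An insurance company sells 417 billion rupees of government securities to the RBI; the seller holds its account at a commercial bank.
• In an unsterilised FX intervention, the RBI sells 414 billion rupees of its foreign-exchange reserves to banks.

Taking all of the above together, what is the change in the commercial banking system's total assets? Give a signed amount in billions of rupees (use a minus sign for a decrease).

+836 billion

RBI balance sheet:
  Assets:      Securities +417B, Foreign assets −414B
  Liabilities: Bank reserves +422B, Government deposits −419B
Commercial banking system:
  Assets:      Reserves at CB +422B, Foreign assets +414B
  Liabilities: Checkable deposits +836B
Change in total bank assets = +836 billion.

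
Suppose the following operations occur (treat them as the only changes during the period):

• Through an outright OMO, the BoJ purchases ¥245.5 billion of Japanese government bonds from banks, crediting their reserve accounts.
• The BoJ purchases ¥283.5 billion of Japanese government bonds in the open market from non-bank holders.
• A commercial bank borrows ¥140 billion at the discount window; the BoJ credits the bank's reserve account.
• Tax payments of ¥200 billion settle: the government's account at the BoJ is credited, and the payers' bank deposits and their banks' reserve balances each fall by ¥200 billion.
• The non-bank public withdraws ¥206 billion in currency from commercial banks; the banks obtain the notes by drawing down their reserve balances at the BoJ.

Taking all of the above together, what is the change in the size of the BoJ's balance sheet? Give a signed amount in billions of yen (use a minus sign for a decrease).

+¥669 billion

BoJ balance sheet:
  Assets:      Securities +¥529B, Loans to banks +¥140B
  Liabilities: Bank reserves +¥263B, Currency in circulation +¥206B, Government deposits +¥200B
Commercial banking system:
  Assets:      Reserves at CB +¥263B, Securities −¥245.5B
  Liabilities: Checkable deposits −¥122.5B, Borrowings from CB +¥140B
Change in total BoJ assets = +¥669 billion.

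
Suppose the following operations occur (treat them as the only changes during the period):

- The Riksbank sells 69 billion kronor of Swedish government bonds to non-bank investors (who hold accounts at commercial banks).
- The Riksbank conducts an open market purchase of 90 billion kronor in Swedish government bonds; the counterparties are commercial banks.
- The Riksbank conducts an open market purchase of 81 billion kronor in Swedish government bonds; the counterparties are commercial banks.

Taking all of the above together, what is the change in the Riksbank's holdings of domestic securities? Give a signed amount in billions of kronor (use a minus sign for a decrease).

+102 billion

Riksbank balance sheet:
  Assets:      Securities +102B
  Liabilities: Bank reserves +102B
So the change in the Riksbank's holdings of domestic securities is +102 billion.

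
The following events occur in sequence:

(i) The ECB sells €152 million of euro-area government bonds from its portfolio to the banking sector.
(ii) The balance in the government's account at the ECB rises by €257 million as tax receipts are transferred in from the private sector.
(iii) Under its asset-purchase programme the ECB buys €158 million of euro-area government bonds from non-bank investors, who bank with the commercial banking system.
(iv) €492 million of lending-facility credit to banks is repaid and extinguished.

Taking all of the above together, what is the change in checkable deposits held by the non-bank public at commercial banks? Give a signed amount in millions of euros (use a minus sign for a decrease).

-€99 million

OMO sale (to banks) €152 million: the counterparty is a bank, so public deposits are unchanged → 0.
Government account inflow €257 million: non-bank counterparties' bank balances fall → −€257M.
Asset purchase (from non-banks) €158 million: non-bank counterparties' bank balances rise → +€158M.
Discount-window repayment €492 million: the counterparty is a bank, so public deposits are unchanged → 0.
Net: 0 − 257 + 158 + 0 = -€99 million.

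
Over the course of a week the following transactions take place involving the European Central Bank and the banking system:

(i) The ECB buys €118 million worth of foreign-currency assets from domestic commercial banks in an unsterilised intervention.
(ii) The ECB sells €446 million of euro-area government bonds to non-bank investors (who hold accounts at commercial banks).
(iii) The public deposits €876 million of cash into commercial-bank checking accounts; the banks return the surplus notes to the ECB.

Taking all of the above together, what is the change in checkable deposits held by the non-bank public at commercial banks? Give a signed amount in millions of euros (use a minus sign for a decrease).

ECB balance sheet:
  Assets:      Securities −€446M, Foreign assets +€118M
  Liabilities: Bank reserves +€548M, Currency in circulation −€876M
Commercial banking system:
  Assets:      Reserves at CB +€548M, Foreign assets −€118M
  Liabilities: Checkable deposits +€430M
So the change in checkable deposits held by the non-bank public at commercial banks is +€430 million.

+€430 million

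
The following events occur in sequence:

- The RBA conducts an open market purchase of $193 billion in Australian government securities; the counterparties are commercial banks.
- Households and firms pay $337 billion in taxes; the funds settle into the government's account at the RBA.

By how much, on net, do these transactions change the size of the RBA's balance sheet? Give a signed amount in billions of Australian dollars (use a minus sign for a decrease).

OMO purchase (from banks) $193 billion: an RBA asset is acquired → +$193B.
Government account inflow $337 billion: only the composition of liabilities changes → 0.
Net: 193 + 0 = +$193 billion.

+$193 billion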